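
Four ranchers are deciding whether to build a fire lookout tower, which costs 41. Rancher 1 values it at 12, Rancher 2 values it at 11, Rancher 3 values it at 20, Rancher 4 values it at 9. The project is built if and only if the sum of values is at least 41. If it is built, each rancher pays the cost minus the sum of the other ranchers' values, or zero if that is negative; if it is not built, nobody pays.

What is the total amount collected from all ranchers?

10

Total value 52 ≥ cost 41, so it is built.
Rancher 1: others sum to 40; max(0, 41 - 40) = 1.
Rancher 2: others sum to 41; max(0, 41 - 41) = 0.
Rancher 3: others sum to 32; max(0, 41 - 32) = 9.
Rancher 4: others sum to 43; max(0, 41 - 43) = 0.
Total collected = 1 + 0 + 9 + 0 = 10.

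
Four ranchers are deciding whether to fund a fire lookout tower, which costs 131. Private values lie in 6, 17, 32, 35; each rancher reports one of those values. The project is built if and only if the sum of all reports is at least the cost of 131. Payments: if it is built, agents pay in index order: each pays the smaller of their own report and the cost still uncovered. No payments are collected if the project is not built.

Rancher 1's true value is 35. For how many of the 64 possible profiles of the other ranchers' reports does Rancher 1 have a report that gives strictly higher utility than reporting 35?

7

Others report (32, 32, 35): truth gives 0; report 32 gives 3 > 0. Violating.
Others report (32, 35, 32): truth gives 0; report 32 gives 3 > 0. Violating.
Others report (32, 35, 35): truth gives 0; report 32 gives 3 > 0. Violating.
Others report (35, 32, 32): truth gives 0; report 32 gives 3 > 0. Violating.
Others report (6, 6, 6): truth gives 0; no alternative beats it.
Others report (6, 6, 17): truth gives 0; no alternative beats it.
(Checking all 64 profiles: 7 have a profitable deviation, 57 do not.)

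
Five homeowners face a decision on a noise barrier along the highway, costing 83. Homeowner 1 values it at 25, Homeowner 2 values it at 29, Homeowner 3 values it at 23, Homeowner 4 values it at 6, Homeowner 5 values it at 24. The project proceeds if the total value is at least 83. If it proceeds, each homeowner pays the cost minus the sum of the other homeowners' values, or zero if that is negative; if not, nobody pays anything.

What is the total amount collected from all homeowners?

Total value 107 ≥ cost 83, so it is built.
Homeowner 1: others sum to 82; max(0, 83 - 82) = 1.
Homeowner 2: others sum to 78; max(0, 83 - 78) = 5.
Homeowner 3: others sum to 84; max(0, 83 - 84) = 0.
Homeowner 4: others sum to 101; max(0, 83 - 101) = 0.
Homeowner 5: others sum to 83; max(0, 83 - 83) = 0.
Total collected = 1 + 5 + 0 + 0 + 0 = 6.

6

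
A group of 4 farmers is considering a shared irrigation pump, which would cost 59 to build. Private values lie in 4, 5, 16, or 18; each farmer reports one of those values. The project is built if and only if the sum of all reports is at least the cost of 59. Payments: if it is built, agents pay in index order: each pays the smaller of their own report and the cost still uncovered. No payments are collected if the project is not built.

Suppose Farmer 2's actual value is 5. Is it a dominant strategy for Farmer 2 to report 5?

Yes

Check each profile of the others' reports and compare truth against every alternative report.
Others report (4, 4, 4): truth gives 0, best alternative gives 0.
Others report (4, 4, 5): truth gives 0, best alternative gives 0.
Others report (4, 4, 16): truth gives 0, best alternative gives 0.
Others report (4, 4, 18): truth gives 0, best alternative gives 0.
Others report (4, 5, 4): truth gives 0, best alternative gives 0.
Others report (4, 5, 5): truth gives 0, best alternative gives 0.
(Remaining 58 profiles checked similarly; truth is weakly best in each.)
In every case the truthful report is at least as good as any alternative, so it is a dominant strategy.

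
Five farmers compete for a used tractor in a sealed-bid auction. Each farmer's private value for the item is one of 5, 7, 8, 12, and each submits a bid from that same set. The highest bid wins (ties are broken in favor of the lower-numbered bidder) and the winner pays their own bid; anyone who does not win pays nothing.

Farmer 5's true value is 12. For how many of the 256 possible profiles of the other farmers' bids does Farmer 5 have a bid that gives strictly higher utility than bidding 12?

16

Others bid (5, 5, 5, 5): truth gives 0; bid 7 gives 5 > 0. Violating.
Others bid (5, 5, 5, 7): truth gives 0; bid 8 gives 4 > 0. Violating.
Others bid (5, 5, 7, 5): truth gives 0; bid 8 gives 4 > 0. Violating.
Others bid (5, 5, 7, 7): truth gives 0; bid 8 gives 4 > 0. Violating.
Others bid (5, 5, 5, 8): truth gives 0; no alternative beats it.
Others bid (5, 5, 5, 12): truth gives 0; no alternative beats it.
(Checking all 256 profiles: 16 have a profitable deviation, 240 do not.)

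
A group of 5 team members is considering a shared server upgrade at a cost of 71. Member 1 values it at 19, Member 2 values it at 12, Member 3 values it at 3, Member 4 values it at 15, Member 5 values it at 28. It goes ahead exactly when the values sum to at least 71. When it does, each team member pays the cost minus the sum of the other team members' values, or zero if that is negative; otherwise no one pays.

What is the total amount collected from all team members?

Total value 77 ≥ cost 71, so it is built.
Member 1: others sum to 58; max(0, 71 - 58) = 13.
Member 2: others sum to 65; max(0, 71 - 65) = 6.
Member 3: others sum to 74; max(0, 71 - 74) = 0.
Member 4: others sum to 62; max(0, 71 - 62) = 9.
Member 5: others sum to 49; max(0, 71 - 49) = 22.
Total collected = 13 + 6 + 0 + 9 + 22 = 50.

50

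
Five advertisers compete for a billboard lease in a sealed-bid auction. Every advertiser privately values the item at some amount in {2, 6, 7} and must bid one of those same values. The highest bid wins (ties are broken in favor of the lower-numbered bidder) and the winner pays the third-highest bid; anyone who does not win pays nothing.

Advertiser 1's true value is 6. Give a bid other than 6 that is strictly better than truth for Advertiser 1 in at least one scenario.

Suppose Advertiser 2 bids 2, Advertiser 3 bids 2, Advertiser 4 bids 2 and Advertiser 5 bids 7.
Bid 6: loses, pays 0, utility 0.
Bid 7: wins, pays 2, utility 6 - 2 = 4.
So bidding 7 beats truth here (4 > 0).

7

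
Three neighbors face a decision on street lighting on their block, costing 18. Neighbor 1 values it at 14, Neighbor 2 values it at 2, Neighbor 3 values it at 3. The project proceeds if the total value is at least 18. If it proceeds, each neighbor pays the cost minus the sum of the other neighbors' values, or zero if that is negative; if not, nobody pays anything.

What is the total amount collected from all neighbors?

Total value 19 ≥ cost 18, so it is built.
Neighbor 1: others sum to 5; max(0, 18 - 5) = 13.
Neighbor 2: others sum to 17; max(0, 18 - 17) = 1.
Neighbor 3: others sum to 16; max(0, 18 - 16) = 2.
Total collected = 13 + 1 + 2 = 16.

16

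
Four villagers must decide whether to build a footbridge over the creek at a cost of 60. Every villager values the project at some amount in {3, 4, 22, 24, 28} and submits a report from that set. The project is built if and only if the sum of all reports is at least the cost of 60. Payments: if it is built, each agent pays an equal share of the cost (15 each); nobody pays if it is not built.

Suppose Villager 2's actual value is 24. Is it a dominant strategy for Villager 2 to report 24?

No

Consider the case where Villager 1 reports 3, Villager 3 reports 3 and Villager 4 reports 28.
Truthful report 24: project not built, utility 0.
Report 28 instead: project built, pays 15, utility 24 - 15 = 9.
Since 9 > 0, reporting 28 is strictly better here, so truthful reporting is not dominant.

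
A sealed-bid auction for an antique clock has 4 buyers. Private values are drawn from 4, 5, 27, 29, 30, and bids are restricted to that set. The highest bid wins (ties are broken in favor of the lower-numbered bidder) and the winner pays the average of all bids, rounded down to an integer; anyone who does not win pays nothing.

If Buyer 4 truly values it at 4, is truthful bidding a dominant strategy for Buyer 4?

Yes

Check each profile of the others' bids and compare truth against every alternative bid.
Others bid (4, 4, 4): truth gives 0, best alternative gives 0.
Others bid (4, 4, 5): truth gives 0, best alternative gives 0.
Others bid (4, 4, 27): truth gives 0, best alternative gives 0.
Others bid (4, 4, 29): truth gives 0, best alternative gives 0.
Others bid (4, 4, 30): truth gives 0, best alternative gives 0.
Others bid (4, 5, 4): truth gives 0, best alternative gives 0.
(Remaining 119 profiles checked similarly; truth is weakly best in each.)
In every case the truthful bid is at least as good as any alternative, so it is a dominant strategy.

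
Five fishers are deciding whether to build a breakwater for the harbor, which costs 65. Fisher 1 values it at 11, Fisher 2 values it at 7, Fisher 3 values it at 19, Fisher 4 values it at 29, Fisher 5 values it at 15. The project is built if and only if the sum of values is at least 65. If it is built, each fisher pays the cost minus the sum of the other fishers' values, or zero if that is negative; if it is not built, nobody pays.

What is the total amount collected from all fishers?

16

Total value 81 ≥ cost 65, so it is built.
Fisher 1: others sum to 70; max(0, 65 - 70) = 0.
Fisher 2: others sum to 74; max(0, 65 - 74) = 0.
Fisher 3: others sum to 62; max(0, 65 - 62) = 3.
Fisher 4: others sum to 52; max(0, 65 - 52) = 13.
Fisher 5: others sum to 66; max(0, 65 - 66) = 0.
Total collected = 0 + 0 + 3 + 13 + 0 = 16.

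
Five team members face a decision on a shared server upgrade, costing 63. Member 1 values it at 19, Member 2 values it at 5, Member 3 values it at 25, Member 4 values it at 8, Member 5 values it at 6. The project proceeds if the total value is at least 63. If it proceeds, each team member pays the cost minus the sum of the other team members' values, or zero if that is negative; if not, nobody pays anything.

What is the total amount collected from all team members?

Total value 63 ≥ cost 63, so it is built.
Member 1: others sum to 44; max(0, 63 - 44) = 19.
Member 2: others sum to 58; max(0, 63 - 58) = 5.
Member 3: others sum to 38; max(0, 63 - 38) = 25.
Member 4: others sum to 55; max(0, 63 - 55) = 8.
Member 5: others sum to 57; max(0, 63 - 57) = 6.
Total collected = 19 + 5 + 25 + 8 + 6 = 63.

63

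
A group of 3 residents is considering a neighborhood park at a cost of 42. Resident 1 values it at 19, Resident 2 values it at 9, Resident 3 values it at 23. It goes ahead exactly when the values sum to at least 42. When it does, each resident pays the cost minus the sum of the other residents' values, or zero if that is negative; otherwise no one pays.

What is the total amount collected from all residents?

24

Total value 51 ≥ cost 42, so it is built.
Resident 1: others sum to 32; max(0, 42 - 32) = 10.
Resident 2: others sum to 42; max(0, 42 - 42) = 0.
Resident 3: others sum to 28; max(0, 42 - 28) = 14.
Total collected = 10 + 0 + 14 = 24.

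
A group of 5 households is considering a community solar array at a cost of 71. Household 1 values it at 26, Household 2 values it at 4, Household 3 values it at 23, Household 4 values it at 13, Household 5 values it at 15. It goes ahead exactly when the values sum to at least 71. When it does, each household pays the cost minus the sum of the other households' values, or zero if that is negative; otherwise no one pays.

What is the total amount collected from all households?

Total value 81 ≥ cost 71, so it is built.
Household 1: others sum to 55; max(0, 71 - 55) = 16.
Household 2: others sum to 77; max(0, 71 - 77) = 0.
Household 3: others sum to 58; max(0, 71 - 58) = 13.
Household 4: others sum to 68; max(0, 71 - 68) = 3.
Household 5: others sum to 66; max(0, 71 - 66) = 5.
Total collected = 16 + 0 + 13 + 3 + 5 = 37.

37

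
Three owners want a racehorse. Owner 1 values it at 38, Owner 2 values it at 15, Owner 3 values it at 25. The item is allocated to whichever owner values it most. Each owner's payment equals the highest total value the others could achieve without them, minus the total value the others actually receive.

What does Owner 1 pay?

Owner 1 has the highest value and receives the item.
Without Owner 1, the item would go to the next-highest value, 25, so the others could achieve 25.
With Owner 1 present and winning, the others receive nothing, so their total is 0.
Payment = 25 - 0 = 25.

25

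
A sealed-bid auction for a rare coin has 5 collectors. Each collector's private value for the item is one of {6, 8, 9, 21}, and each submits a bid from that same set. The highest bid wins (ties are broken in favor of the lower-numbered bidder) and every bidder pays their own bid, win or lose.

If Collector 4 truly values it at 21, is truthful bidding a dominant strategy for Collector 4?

Consider the case where Collector 1 bids 6, Collector 2 bids 6, Collector 3 bids 6 and Collector 5 bids 6.
Truthful bid 21: wins, pays 21, utility 21 - 21 = 0.
Bid 8 instead: wins, pays 8, utility 21 - 8 = 13.
Since 13 > 0, bidding 8 is strictly better here, so truthful bidding is not dominant.

No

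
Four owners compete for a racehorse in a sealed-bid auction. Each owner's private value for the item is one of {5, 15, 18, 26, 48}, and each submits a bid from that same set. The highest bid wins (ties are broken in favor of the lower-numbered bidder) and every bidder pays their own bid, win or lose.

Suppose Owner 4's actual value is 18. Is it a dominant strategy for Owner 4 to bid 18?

No

Consider the case where Owner 1 bids 5, Owner 2 bids 5 and Owner 3 bids 5.
Truthful bid 18: wins, pays 18, utility 18 - 18 = 0.
Bid 15 instead: wins, pays 15, utility 18 - 15 = 3.
Since 3 > 0, bidding 15 is strictly better here, so truthful bidding is not dominant.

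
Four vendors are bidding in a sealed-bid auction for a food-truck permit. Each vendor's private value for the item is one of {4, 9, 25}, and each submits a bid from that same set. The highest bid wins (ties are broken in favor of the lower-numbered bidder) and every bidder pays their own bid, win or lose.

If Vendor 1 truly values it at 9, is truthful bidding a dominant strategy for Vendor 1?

Consider the case where Vendor 2 bids 4, Vendor 3 bids 4 and Vendor 4 bids 4.
Truthful bid 9: wins, pays 9, utility 9 - 9 = 0.
Bid 4 instead: wins, pays 4, utility 9 - 4 = 5.
Since 5 > 0, bidding 4 is strictly better here, so truthful bidding is not dominant.

No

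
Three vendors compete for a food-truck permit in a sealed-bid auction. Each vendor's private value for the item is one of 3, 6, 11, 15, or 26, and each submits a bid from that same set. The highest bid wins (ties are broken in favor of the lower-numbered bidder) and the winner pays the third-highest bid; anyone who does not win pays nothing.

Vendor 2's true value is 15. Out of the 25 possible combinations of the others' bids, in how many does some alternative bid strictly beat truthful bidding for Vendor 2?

6

Others bid (3, 26): truth gives 0; bid 26 gives 12 > 0. Violating.
Others bid (6, 26): truth gives 0; bid 26 gives 9 > 0. Violating.
Others bid (11, 26): truth gives 0; bid 26 gives 4 > 0. Violating.
Others bid (15, 3): truth gives 0; bid 26 gives 12 > 0. Violating.
Others bid (3, 3): truth gives 12; no alternative beats it.
Others bid (3, 6): truth gives 12; no alternative beats it.
(Checking all 25 profiles: 6 have a profitable deviation, 19 do not.)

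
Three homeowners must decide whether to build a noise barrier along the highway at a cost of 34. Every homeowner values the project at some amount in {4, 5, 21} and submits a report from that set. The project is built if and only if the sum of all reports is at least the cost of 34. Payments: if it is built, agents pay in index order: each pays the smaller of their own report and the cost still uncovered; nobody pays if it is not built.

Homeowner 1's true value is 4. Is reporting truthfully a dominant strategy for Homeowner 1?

Check each profile of the others' reports and compare truth against every alternative report.
Others report (21, 21): truth gives 0, best alternative gives -1.
Others report (4, 4): truth gives 0, best alternative gives 0.
Others report (4, 5): truth gives 0, best alternative gives 0.
Others report (4, 21): truth gives 0, best alternative gives 0.
Others report (5, 4): truth gives 0, best alternative gives 0.
Others report (5, 5): truth gives 0, best alternative gives 0.
(Remaining 3 profiles checked similarly; truth is weakly best in each.)
In every case the truthful report is at least as good as any alternative, so it is a dominant strategy.

Yes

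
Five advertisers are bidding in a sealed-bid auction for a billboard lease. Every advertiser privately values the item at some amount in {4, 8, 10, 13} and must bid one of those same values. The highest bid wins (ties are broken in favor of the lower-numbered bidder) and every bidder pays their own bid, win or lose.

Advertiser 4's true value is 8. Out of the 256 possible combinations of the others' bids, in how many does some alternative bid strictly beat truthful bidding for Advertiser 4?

254

Others bid (4, 4, 4, 10): truth gives -8; bid 10 gives -2 > -8. Violating.
Others bid (4, 4, 4, 13): truth gives -8; bid 4 gives -4 > -8. Violating.
Others bid (4, 4, 8, 4): truth gives -8; bid 10 gives -2 > -8. Violating.
Others bid (4, 4, 8, 8): truth gives -8; bid 10 gives -2 > -8. Violating.
Others bid (4, 4, 4, 4): truth gives 0; no alternative beats it.
Others bid (4, 4, 4, 8): truth gives 0; no alternative beats it.
(Checking all 256 profiles: 254 have a profitable deviation, 2 do not.)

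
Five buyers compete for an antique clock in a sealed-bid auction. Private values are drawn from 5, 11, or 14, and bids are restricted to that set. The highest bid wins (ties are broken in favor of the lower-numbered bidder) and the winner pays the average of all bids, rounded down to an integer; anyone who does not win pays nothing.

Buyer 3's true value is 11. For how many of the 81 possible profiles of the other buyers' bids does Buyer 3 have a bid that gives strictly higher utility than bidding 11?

20

Others bid (5, 5, 5, 14): truth gives 0; bid 14 gives 3 > 0. Violating.
Others bid (5, 5, 11, 14): truth gives 0; bid 14 gives 2 > 0. Violating.
Others bid (5, 5, 14, 5): truth gives 0; bid 14 gives 3 > 0. Violating.
Others bid (5, 5, 14, 11): truth gives 0; bid 14 gives 2 > 0. Violating.
Others bid (5, 5, 5, 5): truth gives 5; no alternative beats it.
Others bid (5, 5, 5, 11): truth gives 4; no alternative beats it.
(Checking all 81 profiles: 20 have a profitable deviation, 61 do not.)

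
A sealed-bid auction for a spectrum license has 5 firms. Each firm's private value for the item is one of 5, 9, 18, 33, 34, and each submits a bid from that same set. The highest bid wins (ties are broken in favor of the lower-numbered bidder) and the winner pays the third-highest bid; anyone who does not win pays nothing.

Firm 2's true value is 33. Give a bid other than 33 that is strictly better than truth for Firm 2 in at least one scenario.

34

Suppose Firm 1 bids 5, Firm 3 bids 5, Firm 4 bids 5 and Firm 5 bids 34.
Bid 33: loses, pays 0, utility 0.
Bid 34: wins, pays 5, utility 33 - 5 = 28.
So bidding 34 beats truth here (28 > 0).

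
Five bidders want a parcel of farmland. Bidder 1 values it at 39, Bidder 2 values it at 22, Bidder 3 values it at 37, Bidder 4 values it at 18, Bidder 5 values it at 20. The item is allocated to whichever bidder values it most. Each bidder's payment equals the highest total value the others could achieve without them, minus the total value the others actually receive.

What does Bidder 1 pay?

37

Bidder 1 has the highest value and receives the item.
Without Bidder 1, the item would go to the next-highest value, 37, so the others could achieve 37.
With Bidder 1 present and winning, the others receive nothing, so their total is 0.
Payment = 37 - 0 = 37.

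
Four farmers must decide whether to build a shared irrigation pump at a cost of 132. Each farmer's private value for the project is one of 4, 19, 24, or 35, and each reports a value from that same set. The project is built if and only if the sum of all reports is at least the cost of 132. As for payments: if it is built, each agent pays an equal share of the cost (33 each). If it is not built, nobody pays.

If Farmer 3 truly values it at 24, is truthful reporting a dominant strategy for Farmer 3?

Yes

Check each profile of the others' reports and compare truth against every alternative report.
Others report (4, 4, 4): truth gives 0, best alternative gives 0.
Others report (4, 4, 19): truth gives 0, best alternative gives 0.
Others report (4, 4, 24): truth gives 0, best alternative gives 0.
Others report (4, 4, 35): truth gives 0, best alternative gives 0.
Others report (4, 19, 4): truth gives 0, best alternative gives 0.
Others report (4, 19, 19): truth gives 0, best alternative gives 0.
(Remaining 58 profiles checked similarly; truth is weakly best in each.)
In every case the truthful report is at least as good as any alternative, so it is a dominant strategy.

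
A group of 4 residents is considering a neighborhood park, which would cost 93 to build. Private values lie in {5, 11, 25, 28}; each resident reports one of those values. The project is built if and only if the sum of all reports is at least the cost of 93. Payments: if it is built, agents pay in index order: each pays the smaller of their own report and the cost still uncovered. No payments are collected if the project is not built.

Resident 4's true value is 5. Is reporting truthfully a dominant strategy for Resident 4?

Yes

Check each profile of the others' reports and compare truth against every alternative report.
Others report (28, 28, 28): truth gives 0, best alternative gives -4.
Others report (5, 5, 5): truth gives 0, best alternative gives 0.
Others report (5, 5, 11): truth gives 0, best alternative gives 0.
Others report (5, 5, 25): truth gives 0, best alternative gives 0.
Others report (5, 5, 28): truth gives 0, best alternative gives 0.
Others report (5, 11, 5): truth gives 0, best alternative gives 0.
(Remaining 58 profiles checked similarly; truth is weakly best in each.)
In every case the truthful report is at least as good as any alternative, so it is a dominant strategy.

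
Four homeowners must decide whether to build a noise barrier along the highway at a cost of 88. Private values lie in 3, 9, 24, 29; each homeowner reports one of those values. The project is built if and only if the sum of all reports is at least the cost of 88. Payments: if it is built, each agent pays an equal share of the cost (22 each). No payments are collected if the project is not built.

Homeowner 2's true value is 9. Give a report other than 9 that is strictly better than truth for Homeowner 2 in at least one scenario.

3

Suppose Homeowner 1 reports 24, Homeowner 3 reports 29 and Homeowner 4 reports 29.
Report 9: project built, pays 22, utility 9 - 22 = -13.
Report 3: project not built, utility 0.
So reporting 3 beats truth here (0 > -13).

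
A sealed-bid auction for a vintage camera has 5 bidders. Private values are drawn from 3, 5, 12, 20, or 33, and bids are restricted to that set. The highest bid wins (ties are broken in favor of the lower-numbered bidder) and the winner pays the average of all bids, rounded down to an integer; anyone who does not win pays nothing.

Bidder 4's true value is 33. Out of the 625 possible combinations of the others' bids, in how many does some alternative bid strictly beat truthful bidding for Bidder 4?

108

Others bid (3, 3, 3, 3): truth gives 24; bid 5 gives 30 > 24. Violating.
Others bid (3, 3, 3, 5): truth gives 24; bid 5 gives 30 > 24. Violating.
Others bid (3, 3, 3, 12): truth gives 23; bid 12 gives 27 > 23. Violating.
Others bid (3, 3, 3, 20): truth gives 21; bid 20 gives 24 > 21. Violating.
Others bid (3, 3, 3, 33): truth gives 18; no alternative beats it.
Others bid (3, 3, 5, 33): truth gives 18; no alternative beats it.
(Checking all 625 profiles: 108 have a profitable deviation, 517 do not.)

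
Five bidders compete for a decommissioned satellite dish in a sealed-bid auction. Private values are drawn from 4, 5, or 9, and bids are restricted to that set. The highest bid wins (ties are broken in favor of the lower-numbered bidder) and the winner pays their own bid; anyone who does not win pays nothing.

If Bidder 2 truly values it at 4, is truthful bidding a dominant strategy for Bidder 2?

Check each profile of the others' bids and compare truth against every alternative bid.
Others bid (4, 4, 4, 4): truth gives 0, best alternative gives -1.
Others bid (4, 4, 4, 5): truth gives 0, best alternative gives -1.
Others bid (4, 4, 5, 4): truth gives 0, best alternative gives -1.
Others bid (4, 4, 5, 5): truth gives 0, best alternative gives -1.
Others bid (4, 5, 4, 4): truth gives 0, best alternative gives -1.
Others bid (4, 5, 4, 5): truth gives 0, best alternative gives -1.
(Remaining 75 profiles checked similarly; truth is weakly best in each.)
In every case the truthful bid is at least as good as any alternative, so it is a dominant strategy.

Yes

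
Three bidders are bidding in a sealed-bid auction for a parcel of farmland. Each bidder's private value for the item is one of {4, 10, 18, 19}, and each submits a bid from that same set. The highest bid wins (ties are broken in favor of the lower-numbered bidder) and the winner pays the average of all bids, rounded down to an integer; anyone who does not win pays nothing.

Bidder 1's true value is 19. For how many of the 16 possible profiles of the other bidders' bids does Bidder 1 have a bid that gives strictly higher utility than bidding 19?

4

Others bid (4, 4): truth gives 10; bid 4 gives 15 > 10. Violating.
Others bid (4, 10): truth gives 8; bid 10 gives 11 > 8. Violating.
Others bid (10, 4): truth gives 8; bid 10 gives 11 > 8. Violating.
Others bid (10, 10): truth gives 6; bid 10 gives 9 > 6. Violating.
Others bid (4, 18): truth gives 6; no alternative beats it.
Others bid (4, 19): truth gives 5; no alternative beats it.
(Checking all 16 profiles: 4 have a profitable deviation, 12 do not.)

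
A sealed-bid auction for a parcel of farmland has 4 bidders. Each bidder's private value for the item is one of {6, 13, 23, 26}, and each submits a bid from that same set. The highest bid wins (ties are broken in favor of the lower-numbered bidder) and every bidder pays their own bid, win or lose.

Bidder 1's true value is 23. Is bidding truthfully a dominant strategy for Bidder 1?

No

Consider the case where Bidder 2 bids 6, Bidder 3 bids 6 and Bidder 4 bids 6.
Truthful bid 23: wins, pays 23, utility 23 - 23 = 0.
Bid 6 instead: wins, pays 6, utility 23 - 6 = 17.
Since 17 > 0, bidding 6 is strictly better here, so truthful bidding is not dominant.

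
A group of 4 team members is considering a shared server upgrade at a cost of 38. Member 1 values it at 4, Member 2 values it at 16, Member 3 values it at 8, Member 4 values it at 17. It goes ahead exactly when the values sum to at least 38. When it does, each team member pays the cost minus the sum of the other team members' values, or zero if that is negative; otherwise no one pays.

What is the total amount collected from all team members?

Total value 45 ≥ cost 38, so it is built.
Member 1: others sum to 41; max(0, 38 - 41) = 0.
Member 2: others sum to 29; max(0, 38 - 29) = 9.
Member 3: others sum to 37; max(0, 38 - 37) = 1.
Member 4: others sum to 28; max(0, 38 - 28) = 10.
Total collected = 0 + 9 + 1 + 10 = 20.

20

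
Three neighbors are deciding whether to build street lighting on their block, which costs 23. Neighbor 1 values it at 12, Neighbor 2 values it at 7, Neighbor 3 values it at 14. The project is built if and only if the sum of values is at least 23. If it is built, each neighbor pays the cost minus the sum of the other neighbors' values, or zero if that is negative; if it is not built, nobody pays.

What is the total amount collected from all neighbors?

6

Total value 33 ≥ cost 23, so it is built.
Neighbor 1: others sum to 21; max(0, 23 - 21) = 2.
Neighbor 2: others sum to 26; max(0, 23 - 26) = 0.
Neighbor 3: others sum to 19; max(0, 23 - 19) = 4.
Total collected = 2 + 0 + 4 = 6.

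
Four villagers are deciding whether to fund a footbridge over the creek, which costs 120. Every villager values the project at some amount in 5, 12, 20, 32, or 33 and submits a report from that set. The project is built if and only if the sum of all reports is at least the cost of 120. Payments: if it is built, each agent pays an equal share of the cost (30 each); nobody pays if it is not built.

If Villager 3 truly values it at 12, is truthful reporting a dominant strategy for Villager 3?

Yes

Check each profile of the others' reports and compare truth against every alternative report.
Others report (5, 5, 5): truth gives 0, best alternative gives 0.
Others report (5, 5, 12): truth gives 0, best alternative gives 0.
Others report (5, 5, 20): truth gives 0, best alternative gives 0.
Others report (5, 5, 32): truth gives 0, best alternative gives 0.
Others report (5, 5, 33): truth gives 0, best alternative gives 0.
Others report (5, 12, 5): truth gives 0, best alternative gives 0.
(Remaining 119 profiles checked similarly; truth is weakly best in each.)
In every case the truthful report is at least as good as any alternative, so it is a dominant strategy.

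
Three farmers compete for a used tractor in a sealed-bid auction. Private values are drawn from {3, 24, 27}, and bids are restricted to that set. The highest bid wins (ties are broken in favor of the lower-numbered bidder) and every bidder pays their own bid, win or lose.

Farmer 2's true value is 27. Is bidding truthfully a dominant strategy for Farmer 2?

Consider the case where Farmer 1 bids 3 and Farmer 3 bids 3.
Truthful bid 27: wins, pays 27, utility 27 - 27 = 0.
Bid 24 instead: wins, pays 24, utility 27 - 24 = 3.
Since 3 > 0, bidding 24 is strictly better here, so truthful bidding is not dominant.

No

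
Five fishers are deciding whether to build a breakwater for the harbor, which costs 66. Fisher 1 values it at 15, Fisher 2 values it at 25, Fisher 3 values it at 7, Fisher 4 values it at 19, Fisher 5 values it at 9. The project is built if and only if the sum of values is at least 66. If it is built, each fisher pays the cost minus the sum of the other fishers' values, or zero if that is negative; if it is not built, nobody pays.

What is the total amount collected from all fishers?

32

Total value 75 ≥ cost 66, so it is built.
Fisher 1: others sum to 60; max(0, 66 - 60) = 6.
Fisher 2: others sum to 50; max(0, 66 - 50) = 16.
Fisher 3: others sum to 68; max(0, 66 - 68) = 0.
Fisher 4: others sum to 56; max(0, 66 - 56) = 10.
Fisher 5: others sum to 66; max(0, 66 - 66) = 0.
Total collected = 6 + 16 + 0 + 10 + 0 = 32.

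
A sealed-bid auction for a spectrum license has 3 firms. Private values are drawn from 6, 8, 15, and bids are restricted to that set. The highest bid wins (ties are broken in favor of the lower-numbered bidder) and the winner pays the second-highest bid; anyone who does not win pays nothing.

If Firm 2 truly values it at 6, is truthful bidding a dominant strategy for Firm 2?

Check each profile of the others' bids and compare truth against every alternative bid.
Others bid (6, 8): truth gives 0, best alternative gives -2.
Others bid (6, 6): truth gives 0, best alternative gives 0.
Others bid (6, 15): truth gives 0, best alternative gives 0.
Others bid (8, 6): truth gives 0, best alternative gives 0.
Others bid (8, 8): truth gives 0, best alternative gives 0.
Others bid (8, 15): truth gives 0, best alternative gives 0.
(Remaining 3 profiles checked similarly; truth is weakly best in each.)
In every case the truthful bid is at least as good as any alternative, so it is a dominant strategy.

Yes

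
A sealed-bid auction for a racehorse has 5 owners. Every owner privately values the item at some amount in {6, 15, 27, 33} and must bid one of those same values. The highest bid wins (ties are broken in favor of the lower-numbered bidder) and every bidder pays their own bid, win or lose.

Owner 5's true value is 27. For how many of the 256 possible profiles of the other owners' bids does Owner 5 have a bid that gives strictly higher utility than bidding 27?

241

Others bid (6, 6, 6, 6): truth gives 0; bid 15 gives 12 > 0. Violating.
Others bid (6, 6, 6, 27): truth gives -27; bid 6 gives -6 > -27. Violating.
Others bid (6, 6, 6, 33): truth gives -27; bid 6 gives -6 > -27. Violating.
Others bid (6, 6, 15, 27): truth gives -27; bid 6 gives -6 > -27. Violating.
Others bid (6, 6, 6, 15): truth gives 0; no alternative beats it.
Others bid (6, 6, 15, 6): truth gives 0; no alternative beats it.
(Checking all 256 profiles: 241 have a profitable deviation, 15 do not.)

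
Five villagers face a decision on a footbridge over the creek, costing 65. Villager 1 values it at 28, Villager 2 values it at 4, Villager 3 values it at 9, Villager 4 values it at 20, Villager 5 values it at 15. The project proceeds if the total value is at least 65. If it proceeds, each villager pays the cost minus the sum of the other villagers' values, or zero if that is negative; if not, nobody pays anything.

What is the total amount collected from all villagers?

30

Total value 76 ≥ cost 65, so it is built.
Villager 1: others sum to 48; max(0, 65 - 48) = 17.
Villager 2: others sum to 72; max(0, 65 - 72) = 0.
Villager 3: others sum to 67; max(0, 65 - 67) = 0.
Villager 4: others sum to 56; max(0, 65 - 56) = 9.
Villager 5: others sum to 61; max(0, 65 - 61) = 4.
Total collected = 17 + 0 + 0 + 9 + 4 = 30.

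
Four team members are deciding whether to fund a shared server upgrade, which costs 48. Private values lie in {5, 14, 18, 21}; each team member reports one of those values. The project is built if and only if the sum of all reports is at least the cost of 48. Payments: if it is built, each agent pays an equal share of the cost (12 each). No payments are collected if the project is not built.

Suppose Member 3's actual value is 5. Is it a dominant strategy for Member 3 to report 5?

Check each profile of the others' reports and compare truth against every alternative report.
Others report (5, 14, 18): truth gives 0, best alternative gives -7.
Others report (5, 14, 21): truth gives 0, best alternative gives -7.
Others report (5, 18, 14): truth gives 0, best alternative gives -7.
Others report (5, 18, 18): truth gives 0, best alternative gives -7.
Others report (5, 21, 14): truth gives 0, best alternative gives -7.
Others report (14, 5, 18): truth gives 0, best alternative gives -7.
(Remaining 58 profiles checked similarly; truth is weakly best in each.)
In every case the truthful report is at least as good as any alternative, so it is a dominant strategy.

Yes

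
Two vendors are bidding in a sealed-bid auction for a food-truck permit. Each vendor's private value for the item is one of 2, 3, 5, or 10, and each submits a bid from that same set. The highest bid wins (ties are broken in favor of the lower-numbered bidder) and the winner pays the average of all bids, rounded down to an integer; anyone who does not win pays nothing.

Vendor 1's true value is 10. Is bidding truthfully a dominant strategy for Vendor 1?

Consider the case where Vendor 2 bids 2.
Truthful bid 10: wins, pays 6, utility 10 - 6 = 4.
Bid 2 instead: wins, pays 2, utility 10 - 2 = 8.
Since 8 > 4, bidding 2 is strictly better here, so truthful bidding is not dominant.

No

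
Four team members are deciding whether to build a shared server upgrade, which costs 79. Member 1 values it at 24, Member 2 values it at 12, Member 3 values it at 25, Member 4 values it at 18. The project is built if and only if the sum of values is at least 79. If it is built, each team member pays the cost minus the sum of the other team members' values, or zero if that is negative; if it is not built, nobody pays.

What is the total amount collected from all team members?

Total value 79 ≥ cost 79, so it is built.
Member 1: others sum to 55; max(0, 79 - 55) = 24.
Member 2: others sum to 67; max(0, 79 - 67) = 12.
Member 3: others sum to 54; max(0, 79 - 54) = 25.
Member 4: others sum to 61; max(0, 79 - 61) = 18.
Total collected = 24 + 12 + 25 + 18 = 79.

79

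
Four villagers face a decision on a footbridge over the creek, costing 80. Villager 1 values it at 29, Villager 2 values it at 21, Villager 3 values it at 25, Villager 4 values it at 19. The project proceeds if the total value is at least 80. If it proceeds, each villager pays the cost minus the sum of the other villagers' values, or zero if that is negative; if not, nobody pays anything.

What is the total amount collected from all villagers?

38

Total value 94 ≥ cost 80, so it is built.
Villager 1: others sum to 65; max(0, 80 - 65) = 15.
Villager 2: others sum to 73; max(0, 80 - 73) = 7.
Villager 3: others sum to 69; max(0, 80 - 69) = 11.
Villager 4: others sum to 75; max(0, 80 - 75) = 5.
Total collected = 15 + 7 + 11 + 5 = 38.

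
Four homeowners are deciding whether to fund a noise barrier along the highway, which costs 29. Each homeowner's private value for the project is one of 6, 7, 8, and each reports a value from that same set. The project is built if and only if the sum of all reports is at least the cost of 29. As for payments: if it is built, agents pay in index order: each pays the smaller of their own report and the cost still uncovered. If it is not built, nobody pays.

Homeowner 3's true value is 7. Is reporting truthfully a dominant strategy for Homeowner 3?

Consider the case where Homeowner 1 reports 7, Homeowner 2 reports 8 and Homeowner 4 reports 8.
Truthful report 7: project built, pays 7, utility 7 - 7 = 0.
Report 6 instead: project built, pays 6, utility 7 - 6 = 1.
Since 1 > 0, reporting 6 is strictly better here, so truthful reporting is not dominant.

No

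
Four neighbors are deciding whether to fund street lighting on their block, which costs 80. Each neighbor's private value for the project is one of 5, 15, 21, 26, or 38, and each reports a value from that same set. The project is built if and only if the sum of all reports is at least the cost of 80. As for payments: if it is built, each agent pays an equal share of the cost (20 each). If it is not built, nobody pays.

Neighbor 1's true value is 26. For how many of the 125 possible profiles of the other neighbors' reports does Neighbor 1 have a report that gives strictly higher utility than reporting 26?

Others report (5, 5, 38): truth gives 0; report 38 gives 6 > 0. Violating.
Others report (5, 15, 26): truth gives 0; report 38 gives 6 > 0. Violating.
Others report (5, 21, 21): truth gives 0; report 38 gives 6 > 0. Violating.
Others report (5, 21, 26): truth gives 0; report 38 gives 6 > 0. Violating.
Others report (5, 5, 5): truth gives 0; no alternative beats it.
Others report (5, 5, 15): truth gives 0; no alternative beats it.
(Checking all 125 profiles: 22 have a profitable deviation, 103 do not.)

22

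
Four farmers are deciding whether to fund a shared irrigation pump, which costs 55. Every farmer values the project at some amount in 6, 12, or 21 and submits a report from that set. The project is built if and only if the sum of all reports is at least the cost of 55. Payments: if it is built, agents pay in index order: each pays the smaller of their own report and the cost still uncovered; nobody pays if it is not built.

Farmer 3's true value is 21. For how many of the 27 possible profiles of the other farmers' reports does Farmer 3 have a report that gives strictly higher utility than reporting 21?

Others report (6, 21, 21): truth gives 0; report 12 gives 9 > 0. Violating.
Others report (12, 12, 21): truth gives 0; report 12 gives 9 > 0. Violating.
Others report (12, 21, 12): truth gives 0; report 12 gives 9 > 0. Violating.
Others report (12, 21, 21): truth gives 0; report 6 gives 15 > 0. Violating.
Others report (6, 6, 6): truth gives 0; no alternative beats it.
Others report (6, 6, 12): truth gives 0; no alternative beats it.
(Checking all 27 profiles: 10 have a profitable deviation, 17 do not.)

10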